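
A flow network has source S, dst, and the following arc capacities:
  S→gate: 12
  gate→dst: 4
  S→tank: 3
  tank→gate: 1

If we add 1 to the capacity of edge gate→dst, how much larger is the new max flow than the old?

1

Original max flow = 4.
After raising cap(gate→dst), augmenting paths through that edge carry 1 more unit.
New max flow = 5. Increase = 1.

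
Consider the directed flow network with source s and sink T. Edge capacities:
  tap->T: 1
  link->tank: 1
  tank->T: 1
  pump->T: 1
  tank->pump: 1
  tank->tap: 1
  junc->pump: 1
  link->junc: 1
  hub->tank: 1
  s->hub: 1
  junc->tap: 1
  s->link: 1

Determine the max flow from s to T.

2

Augment s->link->tank->T: bottleneck 1. Total 1.
Augment s->hub->tank->tap->T: bottleneck 1. Total 2.
No augmenting path remains in the residual graph.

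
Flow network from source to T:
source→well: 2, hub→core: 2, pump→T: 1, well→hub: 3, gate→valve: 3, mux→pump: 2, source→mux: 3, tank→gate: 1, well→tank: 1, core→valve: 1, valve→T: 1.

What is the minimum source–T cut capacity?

Max flow = 2 (via 2 augmenting paths).
In the residual at optimum, the set reachable from source is {core, gate, hub, mux, pump, source, tank, valve, well}.
Cut edges: pump→T (cap 1), valve→T (cap 1). Sum = 2.

2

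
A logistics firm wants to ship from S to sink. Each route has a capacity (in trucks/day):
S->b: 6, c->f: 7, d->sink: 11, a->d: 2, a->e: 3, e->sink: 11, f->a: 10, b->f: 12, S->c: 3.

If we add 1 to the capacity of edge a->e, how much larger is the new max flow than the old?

1

Original max flow = 5.
After raising cap(a->e), augmenting paths through that edge carry 1 more unit.
New max flow = 6. Increase = 1.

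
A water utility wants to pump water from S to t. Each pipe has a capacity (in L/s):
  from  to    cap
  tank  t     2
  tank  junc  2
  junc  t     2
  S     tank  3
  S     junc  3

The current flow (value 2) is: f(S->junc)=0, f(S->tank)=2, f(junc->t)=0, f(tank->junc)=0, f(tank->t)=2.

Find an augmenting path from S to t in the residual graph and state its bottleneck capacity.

Residual along S->junc->t: S->junc: 3, junc->t: 2.
Bottleneck = min = 2.

S->junc->t, bottleneck 2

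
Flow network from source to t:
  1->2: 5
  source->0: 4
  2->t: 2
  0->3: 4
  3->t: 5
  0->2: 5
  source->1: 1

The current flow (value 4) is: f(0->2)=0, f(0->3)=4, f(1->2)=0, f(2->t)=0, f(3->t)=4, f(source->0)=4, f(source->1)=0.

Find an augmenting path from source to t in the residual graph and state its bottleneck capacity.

Residual along source->1->2->t: source->1: 1, 1->2: 5, 2->t: 2.
Bottleneck = min = 1.

source->1->2->t, bottleneck 1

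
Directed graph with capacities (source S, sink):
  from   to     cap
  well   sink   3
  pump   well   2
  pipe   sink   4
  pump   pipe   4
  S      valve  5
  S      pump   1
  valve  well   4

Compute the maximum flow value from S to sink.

Augment S->pump->pipe->sink: bottleneck 1. Total 1.
Augment S->valve->well->sink: bottleneck 3. Total 4.
No augmenting path remains in the residual graph.

4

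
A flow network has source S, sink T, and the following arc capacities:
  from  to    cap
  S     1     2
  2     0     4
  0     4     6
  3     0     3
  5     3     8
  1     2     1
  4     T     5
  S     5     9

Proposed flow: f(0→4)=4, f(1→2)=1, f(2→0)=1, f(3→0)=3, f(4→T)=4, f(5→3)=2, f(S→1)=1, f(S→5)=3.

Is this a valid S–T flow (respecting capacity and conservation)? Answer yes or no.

No

Conservation fails at 5: inflow 3 ≠ outflow 2.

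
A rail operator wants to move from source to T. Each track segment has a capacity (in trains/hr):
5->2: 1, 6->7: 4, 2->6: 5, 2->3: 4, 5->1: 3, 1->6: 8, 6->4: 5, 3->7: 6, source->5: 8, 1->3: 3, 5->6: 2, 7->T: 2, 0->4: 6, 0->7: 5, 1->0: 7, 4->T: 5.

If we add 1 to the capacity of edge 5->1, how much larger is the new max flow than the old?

1

Original max flow = 6.
After raising cap(5->1), augmenting paths through that edge carry 1 more unit.
New max flow = 7. Increase = 1.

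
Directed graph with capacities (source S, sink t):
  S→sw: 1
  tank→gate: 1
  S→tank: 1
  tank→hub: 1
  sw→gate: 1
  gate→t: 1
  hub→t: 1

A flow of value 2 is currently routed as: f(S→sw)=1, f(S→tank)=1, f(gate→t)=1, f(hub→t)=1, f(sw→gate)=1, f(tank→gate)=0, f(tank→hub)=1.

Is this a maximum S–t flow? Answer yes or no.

Yes

Residual reachable from S: {S}; t is not reachable.
Saturated cut: S→tank, S→sw with total capacity 2 = current flow value. Flow is maximum.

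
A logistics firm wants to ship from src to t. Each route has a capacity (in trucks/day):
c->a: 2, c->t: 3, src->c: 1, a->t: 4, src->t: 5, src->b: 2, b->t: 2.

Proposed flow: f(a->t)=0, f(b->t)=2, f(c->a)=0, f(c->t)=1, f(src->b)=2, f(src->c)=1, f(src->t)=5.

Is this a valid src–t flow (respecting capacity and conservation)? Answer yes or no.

Yes

Every edge has 0 ≤ f(e) ≤ cap(e).
At each intermediate node, inflow equals outflow.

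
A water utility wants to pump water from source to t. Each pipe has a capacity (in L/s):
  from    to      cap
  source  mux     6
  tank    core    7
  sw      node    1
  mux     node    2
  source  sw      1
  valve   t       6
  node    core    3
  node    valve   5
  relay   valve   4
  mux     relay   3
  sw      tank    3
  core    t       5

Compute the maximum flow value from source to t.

Augment source->mux->relay->valve->t: bottleneck 3. Total 3.
Augment source->mux->node->valve->t: bottleneck 2. Total 5.
Augment source->sw->node->valve->t: bottleneck 1. Total 6.
No augmenting path remains in the residual graph.

6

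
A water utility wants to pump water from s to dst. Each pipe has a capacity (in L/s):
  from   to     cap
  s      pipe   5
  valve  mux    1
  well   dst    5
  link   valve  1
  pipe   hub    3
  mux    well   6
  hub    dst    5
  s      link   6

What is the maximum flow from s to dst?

4

Augment s->pipe->hub->dst: bottleneck 3. Total 3.
Augment s->link->valve->mux->well->dst: bottleneck 1. Total 4.
No augmenting path remains in the residual graph.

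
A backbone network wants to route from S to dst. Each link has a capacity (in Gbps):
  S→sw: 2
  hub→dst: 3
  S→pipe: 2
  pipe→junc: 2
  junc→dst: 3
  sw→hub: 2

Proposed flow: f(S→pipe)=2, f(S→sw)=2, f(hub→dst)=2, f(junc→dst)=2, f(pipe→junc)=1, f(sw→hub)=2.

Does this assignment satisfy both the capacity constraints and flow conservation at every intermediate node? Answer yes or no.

Conservation fails at pipe: inflow 2 ≠ outflow 1.

No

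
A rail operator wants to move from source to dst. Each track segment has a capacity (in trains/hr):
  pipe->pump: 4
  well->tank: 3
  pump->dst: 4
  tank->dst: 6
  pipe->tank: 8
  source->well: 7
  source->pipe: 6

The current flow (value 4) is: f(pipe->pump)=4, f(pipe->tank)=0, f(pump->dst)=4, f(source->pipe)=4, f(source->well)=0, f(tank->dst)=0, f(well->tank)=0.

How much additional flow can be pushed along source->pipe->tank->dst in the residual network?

2

Residual capacities along the path: source->pipe: 2, pipe->tank: 8, tank->dst: 6.
Minimum is 2.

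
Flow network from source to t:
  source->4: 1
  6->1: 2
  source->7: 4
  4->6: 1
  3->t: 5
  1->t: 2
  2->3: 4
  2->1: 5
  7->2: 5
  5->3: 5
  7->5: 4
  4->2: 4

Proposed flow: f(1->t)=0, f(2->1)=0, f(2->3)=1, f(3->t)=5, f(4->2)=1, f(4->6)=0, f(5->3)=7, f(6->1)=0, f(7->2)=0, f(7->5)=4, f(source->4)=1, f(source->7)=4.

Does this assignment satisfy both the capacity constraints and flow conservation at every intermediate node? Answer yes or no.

No

Capacity violated on 5->3: flow 7 > capacity 5.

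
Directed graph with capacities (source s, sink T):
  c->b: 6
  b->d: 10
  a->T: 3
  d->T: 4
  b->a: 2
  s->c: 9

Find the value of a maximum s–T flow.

Augment s->c->b->a->T: bottleneck 2. Total 2.
Augment s->c->b->d->T: bottleneck 4. Total 6.
No augmenting path remains in the residual graph.

6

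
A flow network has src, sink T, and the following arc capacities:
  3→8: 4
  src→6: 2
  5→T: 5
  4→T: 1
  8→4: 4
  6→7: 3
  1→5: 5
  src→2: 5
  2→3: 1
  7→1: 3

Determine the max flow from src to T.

3

Augment src→2→3→8→4→T: bottleneck 1. Total 1.
Augment src→6→7→1→5→T: bottleneck 2. Total 3.
No augmenting path remains in the residual graph.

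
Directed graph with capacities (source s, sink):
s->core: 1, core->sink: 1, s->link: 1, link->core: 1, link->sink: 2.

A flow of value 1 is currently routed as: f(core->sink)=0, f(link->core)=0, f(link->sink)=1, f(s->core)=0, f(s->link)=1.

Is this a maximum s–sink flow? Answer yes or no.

Residual path s->core->sink has bottleneck 1 > 0.
Pushing 1 along it raises the flow to 2, so the given flow is not maximum.

No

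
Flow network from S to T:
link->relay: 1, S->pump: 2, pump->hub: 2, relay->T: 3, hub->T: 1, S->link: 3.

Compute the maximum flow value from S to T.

Augment S->link->relay->T: bottleneck 1. Total 1.
Augment S->pump->hub->T: bottleneck 1. Total 2.
No augmenting path remains in the residual graph.

2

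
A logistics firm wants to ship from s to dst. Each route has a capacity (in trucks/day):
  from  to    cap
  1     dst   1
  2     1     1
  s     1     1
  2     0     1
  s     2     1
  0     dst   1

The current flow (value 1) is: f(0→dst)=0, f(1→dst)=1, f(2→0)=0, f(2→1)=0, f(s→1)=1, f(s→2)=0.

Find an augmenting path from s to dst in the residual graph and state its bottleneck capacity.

Residual along s→2→0→dst: s→2: 1, 2→0: 1, 0→dst: 1.
Bottleneck = min = 1.

s→2→0→dst, bottleneck 1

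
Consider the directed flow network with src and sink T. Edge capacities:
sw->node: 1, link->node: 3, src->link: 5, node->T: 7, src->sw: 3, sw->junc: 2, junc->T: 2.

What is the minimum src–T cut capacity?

6

Max flow = 6 (via 3 augmenting paths).
In the residual at optimum, the set reachable from src is {link, src}.
Cut edges: src->sw (cap 3), link->node (cap 3). Sum = 6.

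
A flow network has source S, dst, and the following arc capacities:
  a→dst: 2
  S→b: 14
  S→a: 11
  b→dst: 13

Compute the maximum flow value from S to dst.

Augment S→b→dst: bottleneck 13. Total 13.
Augment S→a→dst: bottleneck 2. Total 15.
No augmenting path remains in the residual graph.

15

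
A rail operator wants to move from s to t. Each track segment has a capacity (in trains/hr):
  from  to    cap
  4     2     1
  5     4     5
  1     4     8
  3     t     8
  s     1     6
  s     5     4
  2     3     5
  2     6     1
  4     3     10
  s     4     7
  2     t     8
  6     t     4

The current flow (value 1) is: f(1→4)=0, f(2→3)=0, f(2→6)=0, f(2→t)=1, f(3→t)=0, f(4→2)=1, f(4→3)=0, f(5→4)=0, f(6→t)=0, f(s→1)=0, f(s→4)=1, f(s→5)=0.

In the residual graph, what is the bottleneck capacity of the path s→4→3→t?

6

Residual capacities along the path: s→4: 6, 4→3: 10, 3→t: 8.
Minimum is 6.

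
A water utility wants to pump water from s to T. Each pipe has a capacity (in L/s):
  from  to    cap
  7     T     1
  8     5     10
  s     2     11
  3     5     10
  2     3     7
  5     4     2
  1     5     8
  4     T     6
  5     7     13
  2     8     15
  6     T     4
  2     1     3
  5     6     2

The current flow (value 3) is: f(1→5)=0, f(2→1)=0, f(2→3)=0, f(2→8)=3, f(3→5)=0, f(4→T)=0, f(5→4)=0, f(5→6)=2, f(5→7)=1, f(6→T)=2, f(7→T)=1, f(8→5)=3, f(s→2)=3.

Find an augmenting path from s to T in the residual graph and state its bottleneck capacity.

Residual along s→2→8→5→4→T: s→2: 8, 2→8: 12, 8→5: 7, 5→4: 2, 4→T: 6.
Bottleneck = min = 2.

s→2→8→5→4→T, bottleneck 2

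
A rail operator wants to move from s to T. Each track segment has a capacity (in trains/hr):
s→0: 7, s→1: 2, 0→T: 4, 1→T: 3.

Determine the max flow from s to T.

Augment s→1→T: bottleneck 2. Total 2.
Augment s→0→T: bottleneck 4. Total 6.
No augmenting path remains in the residual graph.

6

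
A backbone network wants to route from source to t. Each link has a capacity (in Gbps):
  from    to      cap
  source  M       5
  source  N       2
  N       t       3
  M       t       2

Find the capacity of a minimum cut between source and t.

4

Max flow = 4 (via 2 augmenting paths).
In the residual at optimum, the set reachable from source is {M, source}.
Cut edges: source→N (cap 2), M→t (cap 2). Sum = 4.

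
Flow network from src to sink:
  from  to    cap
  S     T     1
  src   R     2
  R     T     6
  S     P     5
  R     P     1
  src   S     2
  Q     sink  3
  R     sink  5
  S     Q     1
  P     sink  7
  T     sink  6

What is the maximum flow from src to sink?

Augment src→R→sink: bottleneck 2. Total 2.
Augment src→S→Q→sink: bottleneck 1. Total 3.
Augment src→S→P→sink: bottleneck 1. Total 4.
No augmenting path remains in the residual graph.

4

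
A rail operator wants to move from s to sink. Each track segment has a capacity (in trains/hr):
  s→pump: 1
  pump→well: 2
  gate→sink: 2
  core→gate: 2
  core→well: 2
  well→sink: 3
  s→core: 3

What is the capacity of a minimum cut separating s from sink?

Max flow = 4 (via 3 augmenting paths).
In the residual at optimum, the set reachable from s is {s}.
Cut edges: s→core (cap 3), s→pump (cap 1). Sum = 4.

4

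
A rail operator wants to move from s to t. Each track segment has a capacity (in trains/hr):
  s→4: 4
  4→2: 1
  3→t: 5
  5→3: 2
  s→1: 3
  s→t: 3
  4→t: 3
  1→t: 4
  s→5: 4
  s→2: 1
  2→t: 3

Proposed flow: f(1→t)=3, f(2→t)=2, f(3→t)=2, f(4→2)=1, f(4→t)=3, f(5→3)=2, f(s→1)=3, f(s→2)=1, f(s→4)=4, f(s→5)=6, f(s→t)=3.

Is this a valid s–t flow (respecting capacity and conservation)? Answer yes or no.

No

Capacity violated on s→5: flow 6 > capacity 4.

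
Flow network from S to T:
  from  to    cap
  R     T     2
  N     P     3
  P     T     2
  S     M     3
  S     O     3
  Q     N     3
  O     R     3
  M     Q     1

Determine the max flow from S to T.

3

Augment S→O→R→T: bottleneck 2. Total 2.
Augment S→M→Q→N→P→T: bottleneck 1. Total 3.
No augmenting path remains in the residual graph.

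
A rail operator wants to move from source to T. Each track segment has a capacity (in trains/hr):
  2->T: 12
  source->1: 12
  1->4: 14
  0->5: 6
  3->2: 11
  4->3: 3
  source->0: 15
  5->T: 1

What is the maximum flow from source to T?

4

Augment source->0->5->T: bottleneck 1. Total 1.
Augment source->1->4->3->2->T: bottleneck 3. Total 4.
No augmenting path remains in the residual graph.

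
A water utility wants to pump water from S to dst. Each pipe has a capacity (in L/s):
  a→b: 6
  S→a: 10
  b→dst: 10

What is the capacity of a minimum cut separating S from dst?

6

Max flow = 6 (via 1 augmenting path).
In the residual at optimum, the set reachable from S is {S, a}.
Cut edges: a→b (cap 6). Sum = 6.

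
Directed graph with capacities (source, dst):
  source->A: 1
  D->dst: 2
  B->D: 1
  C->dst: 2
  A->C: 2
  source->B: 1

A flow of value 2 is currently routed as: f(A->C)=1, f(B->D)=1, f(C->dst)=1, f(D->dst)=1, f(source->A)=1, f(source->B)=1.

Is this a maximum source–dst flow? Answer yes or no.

Residual reachable from source: {source}; dst is not reachable.
Saturated cut: source->B, source->A with total capacity 2 = current flow value. Flow is maximum.

Yes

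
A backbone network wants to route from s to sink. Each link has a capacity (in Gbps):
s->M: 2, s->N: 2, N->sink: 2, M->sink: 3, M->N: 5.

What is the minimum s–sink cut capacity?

Max flow = 4 (via 2 augmenting paths).
In the residual at optimum, the set reachable from s is {s}.
Cut edges: s->M (cap 2), s->N (cap 2). Sum = 4.

4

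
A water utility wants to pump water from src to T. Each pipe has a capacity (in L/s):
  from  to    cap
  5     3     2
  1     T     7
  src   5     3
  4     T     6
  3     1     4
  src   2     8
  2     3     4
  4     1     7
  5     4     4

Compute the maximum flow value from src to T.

Augment src->5->4->T: bottleneck 3. Total 3.
Augment src->2->3->1->T: bottleneck 4. Total 7.
No augmenting path remains in the residual graph.

7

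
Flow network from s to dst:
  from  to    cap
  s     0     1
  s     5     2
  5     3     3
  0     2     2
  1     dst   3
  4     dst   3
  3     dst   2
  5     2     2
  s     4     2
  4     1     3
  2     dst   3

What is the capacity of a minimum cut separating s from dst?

Max flow = 5 (via 3 augmenting paths).
In the residual at optimum, the set reachable from s is {s}.
Cut edges: s→5 (cap 2), s→4 (cap 2), s→0 (cap 1). Sum = 5.

5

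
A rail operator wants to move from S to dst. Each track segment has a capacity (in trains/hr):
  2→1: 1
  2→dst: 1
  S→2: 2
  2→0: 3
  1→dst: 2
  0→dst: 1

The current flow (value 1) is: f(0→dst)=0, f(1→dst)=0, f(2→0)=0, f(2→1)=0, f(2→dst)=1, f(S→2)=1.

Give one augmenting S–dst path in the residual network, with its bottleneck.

Residual along S→2→1→dst: S→2: 1, 2→1: 1, 1→dst: 2.
Bottleneck = min = 1.

S→2→1→dst, bottleneck 1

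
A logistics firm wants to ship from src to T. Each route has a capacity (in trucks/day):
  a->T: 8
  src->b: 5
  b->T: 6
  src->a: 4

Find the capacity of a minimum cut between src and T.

9

Max flow = 9 (via 2 augmenting paths).
In the residual at optimum, the set reachable from src is {src}.
Cut edges: src->b (cap 5), src->a (cap 4). Sum = 9.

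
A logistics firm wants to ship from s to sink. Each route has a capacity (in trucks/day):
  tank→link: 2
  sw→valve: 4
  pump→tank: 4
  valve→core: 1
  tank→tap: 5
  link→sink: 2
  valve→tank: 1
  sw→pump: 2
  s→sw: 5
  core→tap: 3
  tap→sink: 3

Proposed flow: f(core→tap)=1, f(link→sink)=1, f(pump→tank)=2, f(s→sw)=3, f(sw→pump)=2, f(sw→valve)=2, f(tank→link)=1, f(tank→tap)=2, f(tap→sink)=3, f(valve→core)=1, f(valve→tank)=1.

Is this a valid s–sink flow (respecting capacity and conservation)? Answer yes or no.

No

Conservation fails at sw: inflow 3 ≠ outflow 4.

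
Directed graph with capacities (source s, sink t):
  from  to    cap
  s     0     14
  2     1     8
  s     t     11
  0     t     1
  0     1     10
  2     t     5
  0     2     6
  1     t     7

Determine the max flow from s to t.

24

Augment s->t: bottleneck 11. Total 11.
Augment s->0->t: bottleneck 1. Total 12.
Augment s->0->2->t: bottleneck 5. Total 17.
Augment s->0->1->t: bottleneck 7. Total 24.
No augmenting path remains in the residual graph.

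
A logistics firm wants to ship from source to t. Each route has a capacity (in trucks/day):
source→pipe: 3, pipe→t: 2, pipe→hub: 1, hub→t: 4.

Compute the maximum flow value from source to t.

3

Augment source→pipe→t: bottleneck 2. Total 2.
Augment source→pipe→hub→t: bottleneck 1. Total 3.
No augmenting path remains in the residual graph.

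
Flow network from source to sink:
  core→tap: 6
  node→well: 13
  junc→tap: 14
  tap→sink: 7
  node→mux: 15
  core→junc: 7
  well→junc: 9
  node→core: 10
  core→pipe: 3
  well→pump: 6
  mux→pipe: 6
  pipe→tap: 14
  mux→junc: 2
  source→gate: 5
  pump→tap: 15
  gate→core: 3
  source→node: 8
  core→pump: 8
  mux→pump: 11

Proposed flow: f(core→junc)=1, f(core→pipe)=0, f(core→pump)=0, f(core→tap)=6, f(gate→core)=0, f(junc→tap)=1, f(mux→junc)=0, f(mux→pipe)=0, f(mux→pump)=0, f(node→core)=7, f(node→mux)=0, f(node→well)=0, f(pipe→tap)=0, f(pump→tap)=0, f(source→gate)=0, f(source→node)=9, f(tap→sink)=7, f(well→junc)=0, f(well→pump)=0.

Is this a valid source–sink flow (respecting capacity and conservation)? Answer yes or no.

Capacity violated on source→node: flow 9 > capacity 8.

No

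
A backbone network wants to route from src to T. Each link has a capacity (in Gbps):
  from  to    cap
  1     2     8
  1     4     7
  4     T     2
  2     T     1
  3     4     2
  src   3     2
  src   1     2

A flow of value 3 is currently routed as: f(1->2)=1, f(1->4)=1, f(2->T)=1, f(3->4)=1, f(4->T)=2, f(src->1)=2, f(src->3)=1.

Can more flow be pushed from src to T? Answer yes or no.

No

Residual reachable from src: {1, 2, 3, 4, src}; T is not reachable.
Saturated cut: 2->T, 4->T with total capacity 3 = current flow value. Flow is maximum.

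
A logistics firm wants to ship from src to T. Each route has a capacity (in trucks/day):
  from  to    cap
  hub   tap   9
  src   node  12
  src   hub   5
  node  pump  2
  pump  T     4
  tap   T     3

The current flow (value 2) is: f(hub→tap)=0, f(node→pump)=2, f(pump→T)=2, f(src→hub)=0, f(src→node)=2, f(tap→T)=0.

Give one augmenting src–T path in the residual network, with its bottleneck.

src→hub→tap→T, bottleneck 3

Residual along src→hub→tap→T: src→hub: 5, hub→tap: 9, tap→T: 3.
Bottleneck = min = 3.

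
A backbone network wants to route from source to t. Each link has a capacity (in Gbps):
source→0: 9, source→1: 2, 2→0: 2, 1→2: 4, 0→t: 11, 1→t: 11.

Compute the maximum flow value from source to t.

11

Augment source→1→t: bottleneck 2. Total 2.
Augment source→0→t: bottleneck 9. Total 11.
No augmenting path remains in the residual graph.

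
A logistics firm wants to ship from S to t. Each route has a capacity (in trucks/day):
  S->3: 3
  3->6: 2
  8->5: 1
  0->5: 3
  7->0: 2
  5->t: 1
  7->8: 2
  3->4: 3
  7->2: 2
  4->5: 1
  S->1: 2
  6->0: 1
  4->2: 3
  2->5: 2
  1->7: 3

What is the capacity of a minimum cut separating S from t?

1

Max flow = 1 (via 1 augmenting path).
In the residual at optimum, the set reachable from S is {0, 1, 2, 3, 4, 5, 6, 7, 8, S}.
Cut edges: 5->t (cap 1). Sum = 1.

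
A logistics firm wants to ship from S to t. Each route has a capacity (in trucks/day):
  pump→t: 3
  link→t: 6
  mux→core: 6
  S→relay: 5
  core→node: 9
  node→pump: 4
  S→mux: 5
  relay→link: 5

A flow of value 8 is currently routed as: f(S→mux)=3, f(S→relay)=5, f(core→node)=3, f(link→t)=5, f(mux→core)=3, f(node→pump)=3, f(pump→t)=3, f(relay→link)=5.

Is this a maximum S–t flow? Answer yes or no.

Yes

Residual reachable from S: {S, core, mux, node, pump}; t is not reachable.
Saturated cut: S→relay, pump→t with total capacity 8 = current flow value. Flow is maximum.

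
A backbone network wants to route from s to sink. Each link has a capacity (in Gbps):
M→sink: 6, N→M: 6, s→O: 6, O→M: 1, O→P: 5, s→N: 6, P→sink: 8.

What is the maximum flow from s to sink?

11

Augment s→N→M→sink: bottleneck 6. Total 6.
Augment s→O→P→sink: bottleneck 5. Total 11.
No augmenting path remains in the residual graph.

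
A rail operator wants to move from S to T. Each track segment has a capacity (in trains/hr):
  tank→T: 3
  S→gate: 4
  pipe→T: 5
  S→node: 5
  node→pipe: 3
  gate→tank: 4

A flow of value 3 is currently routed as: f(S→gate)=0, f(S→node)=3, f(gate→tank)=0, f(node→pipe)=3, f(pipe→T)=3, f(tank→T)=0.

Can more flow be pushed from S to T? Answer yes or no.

Yes

Residual path S→gate→tank→T has bottleneck 3 > 0.
Pushing 3 along it raises the flow to 6, so the given flow is not maximum.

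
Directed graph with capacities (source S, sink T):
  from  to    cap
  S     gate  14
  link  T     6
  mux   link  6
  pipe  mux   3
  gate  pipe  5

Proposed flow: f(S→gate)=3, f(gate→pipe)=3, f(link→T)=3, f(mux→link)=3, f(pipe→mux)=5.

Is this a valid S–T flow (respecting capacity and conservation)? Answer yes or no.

Capacity violated on pipe→mux: flow 5 > capacity 3.

No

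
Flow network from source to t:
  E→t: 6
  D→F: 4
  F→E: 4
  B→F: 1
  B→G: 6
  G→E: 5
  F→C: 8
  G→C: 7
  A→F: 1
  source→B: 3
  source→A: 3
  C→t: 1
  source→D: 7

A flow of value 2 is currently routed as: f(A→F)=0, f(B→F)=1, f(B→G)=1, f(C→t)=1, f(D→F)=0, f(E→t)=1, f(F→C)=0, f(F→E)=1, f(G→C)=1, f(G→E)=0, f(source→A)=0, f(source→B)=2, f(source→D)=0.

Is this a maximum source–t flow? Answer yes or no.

No

Residual path source→B→G→E→t has bottleneck 1 > 0.
Pushing 1 along it raises the flow to 3, so the given flow is not maximum.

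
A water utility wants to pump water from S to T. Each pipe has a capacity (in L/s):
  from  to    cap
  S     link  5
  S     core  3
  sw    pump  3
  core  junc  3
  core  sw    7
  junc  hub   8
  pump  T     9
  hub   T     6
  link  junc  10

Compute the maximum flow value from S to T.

8

Augment S→core→sw→pump→T: bottleneck 3. Total 3.
Augment S→link→junc→hub→T: bottleneck 5. Total 8.
No augmenting path remains in the residual graph.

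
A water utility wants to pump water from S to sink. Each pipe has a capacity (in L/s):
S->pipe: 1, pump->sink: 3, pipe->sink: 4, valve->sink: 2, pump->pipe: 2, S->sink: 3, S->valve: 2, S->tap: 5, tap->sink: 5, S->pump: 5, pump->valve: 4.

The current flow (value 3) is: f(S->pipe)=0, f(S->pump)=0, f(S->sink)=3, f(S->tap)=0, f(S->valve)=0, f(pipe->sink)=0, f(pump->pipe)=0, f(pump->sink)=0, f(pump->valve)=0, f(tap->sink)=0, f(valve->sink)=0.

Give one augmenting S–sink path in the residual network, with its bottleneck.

S->pump->sink, bottleneck 3

Residual along S->pump->sink: S->pump: 5, pump->sink: 3.
Bottleneck = min = 3.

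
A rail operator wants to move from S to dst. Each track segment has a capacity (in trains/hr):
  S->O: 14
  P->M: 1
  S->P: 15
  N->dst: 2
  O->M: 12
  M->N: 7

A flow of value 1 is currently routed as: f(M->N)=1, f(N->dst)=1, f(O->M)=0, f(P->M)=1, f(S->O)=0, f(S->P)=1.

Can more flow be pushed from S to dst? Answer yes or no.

Yes

Residual path S->O->M->N->dst has bottleneck 1 > 0.
Pushing 1 along it raises the flow to 2, so the given flow is not maximum.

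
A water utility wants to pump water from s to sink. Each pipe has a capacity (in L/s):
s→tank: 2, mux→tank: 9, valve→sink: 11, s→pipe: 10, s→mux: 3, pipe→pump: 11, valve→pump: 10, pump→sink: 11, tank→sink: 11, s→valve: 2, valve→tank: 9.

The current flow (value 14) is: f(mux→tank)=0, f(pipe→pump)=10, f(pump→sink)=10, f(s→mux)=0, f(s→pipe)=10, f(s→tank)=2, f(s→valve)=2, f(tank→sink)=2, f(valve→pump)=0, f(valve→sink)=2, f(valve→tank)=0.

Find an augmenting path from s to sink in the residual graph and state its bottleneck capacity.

Residual along s→mux→tank→sink: s→mux: 3, mux→tank: 9, tank→sink: 9.
Bottleneck = min = 3.

s→mux→tank→sink, bottleneck 3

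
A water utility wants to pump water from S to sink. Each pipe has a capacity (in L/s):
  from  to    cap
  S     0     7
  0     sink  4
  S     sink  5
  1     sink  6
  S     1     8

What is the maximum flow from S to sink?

Augment S→sink: bottleneck 5. Total 5.
Augment S→0→sink: bottleneck 4. Total 9.
Augment S→1→sink: bottleneck 6. Total 15.
No augmenting path remains in the residual graph.

15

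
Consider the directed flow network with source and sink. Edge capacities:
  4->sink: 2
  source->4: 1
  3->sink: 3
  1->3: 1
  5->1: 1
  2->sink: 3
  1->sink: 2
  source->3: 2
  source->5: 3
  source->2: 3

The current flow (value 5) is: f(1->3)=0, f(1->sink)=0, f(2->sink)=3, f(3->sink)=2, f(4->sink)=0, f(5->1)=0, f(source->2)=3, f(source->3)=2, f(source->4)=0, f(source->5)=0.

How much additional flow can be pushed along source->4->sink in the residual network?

1

Residual capacities along the path: source->4: 1, 4->sink: 2.
Minimum is 1.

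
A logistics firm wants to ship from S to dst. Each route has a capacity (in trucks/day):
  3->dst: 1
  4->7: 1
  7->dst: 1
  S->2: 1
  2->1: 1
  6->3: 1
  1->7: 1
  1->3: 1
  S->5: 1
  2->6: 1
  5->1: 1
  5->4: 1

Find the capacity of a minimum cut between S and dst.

2

Max flow = 2 (via 2 augmenting paths).
In the residual at optimum, the set reachable from S is {S}.
Cut edges: S->2 (cap 1), S->5 (cap 1). Sum = 2.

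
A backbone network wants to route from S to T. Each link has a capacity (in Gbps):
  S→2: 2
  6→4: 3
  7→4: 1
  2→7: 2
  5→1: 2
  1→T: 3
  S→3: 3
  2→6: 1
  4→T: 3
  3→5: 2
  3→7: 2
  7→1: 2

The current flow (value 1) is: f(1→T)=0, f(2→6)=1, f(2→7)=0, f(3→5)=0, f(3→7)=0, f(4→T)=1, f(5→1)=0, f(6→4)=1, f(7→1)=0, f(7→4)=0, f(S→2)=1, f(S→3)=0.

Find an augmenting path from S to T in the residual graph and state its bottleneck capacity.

S→2→7→4→T, bottleneck 1

Residual along S→2→7→4→T: S→2: 1, 2→7: 2, 7→4: 1, 4→T: 2.
Bottleneck = min = 1.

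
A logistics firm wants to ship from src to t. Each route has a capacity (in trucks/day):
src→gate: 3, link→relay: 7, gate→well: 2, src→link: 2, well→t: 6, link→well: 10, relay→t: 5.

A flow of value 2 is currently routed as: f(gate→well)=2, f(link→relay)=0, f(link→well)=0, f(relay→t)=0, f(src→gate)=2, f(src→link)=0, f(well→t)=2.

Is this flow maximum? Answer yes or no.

Residual path src→link→well→t has bottleneck 2 > 0.
Pushing 2 along it raises the flow to 4, so the given flow is not maximum.

No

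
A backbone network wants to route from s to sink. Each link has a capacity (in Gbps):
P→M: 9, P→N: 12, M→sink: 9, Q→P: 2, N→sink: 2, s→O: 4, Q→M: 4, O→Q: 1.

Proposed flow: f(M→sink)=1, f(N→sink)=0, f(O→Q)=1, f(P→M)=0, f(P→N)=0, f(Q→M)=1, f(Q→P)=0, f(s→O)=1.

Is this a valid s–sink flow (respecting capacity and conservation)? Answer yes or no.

Every edge has 0 ≤ f(e) ≤ cap(e).
At each intermediate node, inflow equals outflow.

Yes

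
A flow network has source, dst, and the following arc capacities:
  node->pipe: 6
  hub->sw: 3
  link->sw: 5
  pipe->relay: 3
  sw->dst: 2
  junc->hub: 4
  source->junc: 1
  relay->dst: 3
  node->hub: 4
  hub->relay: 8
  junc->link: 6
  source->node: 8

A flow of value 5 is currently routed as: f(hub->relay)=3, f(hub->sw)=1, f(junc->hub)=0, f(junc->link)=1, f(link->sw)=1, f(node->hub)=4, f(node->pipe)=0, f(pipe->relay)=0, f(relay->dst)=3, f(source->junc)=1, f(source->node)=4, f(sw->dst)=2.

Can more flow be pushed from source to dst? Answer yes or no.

Residual reachable from source: {hub, junc, link, node, pipe, relay, source, sw}; dst is not reachable.
Saturated cut: sw->dst, relay->dst with total capacity 5 = current flow value. Flow is maximum.

No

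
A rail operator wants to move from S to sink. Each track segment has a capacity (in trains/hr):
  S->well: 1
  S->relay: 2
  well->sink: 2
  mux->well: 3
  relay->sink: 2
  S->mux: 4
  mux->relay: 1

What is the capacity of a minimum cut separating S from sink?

Max flow = 4 (via 3 augmenting paths).
In the residual at optimum, the set reachable from S is {S, mux, relay, well}.
Cut edges: well->sink (cap 2), relay->sink (cap 2). Sum = 4.

4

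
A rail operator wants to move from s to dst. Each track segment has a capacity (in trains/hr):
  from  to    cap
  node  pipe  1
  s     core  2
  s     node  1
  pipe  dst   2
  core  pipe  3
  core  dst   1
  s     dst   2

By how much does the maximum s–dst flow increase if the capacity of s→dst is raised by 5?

5

Original max flow = 5.
After raising cap(s→dst), augmenting paths through that edge carry 5 more units.
New max flow = 10. Increase = 5.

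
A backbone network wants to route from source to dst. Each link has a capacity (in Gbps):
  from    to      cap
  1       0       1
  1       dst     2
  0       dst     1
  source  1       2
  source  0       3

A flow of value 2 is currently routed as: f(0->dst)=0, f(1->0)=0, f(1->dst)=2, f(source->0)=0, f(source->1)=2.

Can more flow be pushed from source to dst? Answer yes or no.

Yes

Residual path source->0->dst has bottleneck 1 > 0.
Pushing 1 along it raises the flow to 3, so the given flow is not maximum.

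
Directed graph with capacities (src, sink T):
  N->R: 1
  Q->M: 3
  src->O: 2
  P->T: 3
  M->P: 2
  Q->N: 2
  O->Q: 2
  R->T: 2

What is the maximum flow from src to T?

2

Augment src->O->Q->N->R->T: bottleneck 1. Total 1.
Augment src->O->Q->M->P->T: bottleneck 1. Total 2.
No augmenting path remains in the residual graph.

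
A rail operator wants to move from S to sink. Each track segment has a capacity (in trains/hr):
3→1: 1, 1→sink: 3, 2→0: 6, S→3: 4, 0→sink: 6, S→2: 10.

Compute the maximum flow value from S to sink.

7

Augment S→3→1→sink: bottleneck 1. Total 1.
Augment S→2→0→sink: bottleneck 6. Total 7.
No augmenting path remains in the residual graph.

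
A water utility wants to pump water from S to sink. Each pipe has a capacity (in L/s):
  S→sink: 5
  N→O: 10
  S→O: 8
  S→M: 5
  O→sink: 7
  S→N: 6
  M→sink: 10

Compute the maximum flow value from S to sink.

Augment S→sink: bottleneck 5. Total 5.
Augment S→M→sink: bottleneck 5. Total 10.
Augment S→O→sink: bottleneck 7. Total 17.
No augmenting path remains in the residual graph.

17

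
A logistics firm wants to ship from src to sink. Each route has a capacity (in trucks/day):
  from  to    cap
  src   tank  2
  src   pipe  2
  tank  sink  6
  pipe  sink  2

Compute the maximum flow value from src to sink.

Augment src->tank->sink: bottleneck 2. Total 2.
Augment src->pipe->sink: bottleneck 2. Total 4.
No augmenting path remains in the residual graph.

4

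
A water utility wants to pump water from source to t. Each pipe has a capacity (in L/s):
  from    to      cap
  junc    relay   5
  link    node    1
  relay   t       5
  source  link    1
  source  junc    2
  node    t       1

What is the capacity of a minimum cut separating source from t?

Max flow = 3 (via 2 augmenting paths).
In the residual at optimum, the set reachable from source is {source}.
Cut edges: source->junc (cap 2), source->link (cap 1). Sum = 3.

3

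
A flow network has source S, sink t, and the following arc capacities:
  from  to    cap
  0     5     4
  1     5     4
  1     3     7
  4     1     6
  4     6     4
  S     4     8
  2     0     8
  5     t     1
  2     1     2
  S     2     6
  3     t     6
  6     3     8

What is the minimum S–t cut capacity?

Max flow = 7 (via 3 augmenting paths).
In the residual at optimum, the set reachable from S is {0, 1, 2, 3, 4, 5, 6, S}.
Cut edges: 5->t (cap 1), 3->t (cap 6). Sum = 7.

7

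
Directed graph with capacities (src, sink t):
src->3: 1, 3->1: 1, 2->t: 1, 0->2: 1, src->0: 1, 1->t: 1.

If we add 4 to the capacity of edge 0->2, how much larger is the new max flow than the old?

0

Original max flow = 2.
Edge 0->2 does not cross the min cut (source side {src}), so extra capacity there cannot help.
New max flow = 2. Increase = 0.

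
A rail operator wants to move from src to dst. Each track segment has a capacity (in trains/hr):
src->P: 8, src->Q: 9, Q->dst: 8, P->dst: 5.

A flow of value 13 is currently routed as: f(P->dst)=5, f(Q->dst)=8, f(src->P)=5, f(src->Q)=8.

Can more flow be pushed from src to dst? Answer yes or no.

No

Residual reachable from src: {P, Q, src}; dst is not reachable.
Saturated cut: P->dst, Q->dst with total capacity 13 = current flow value. Flow is maximum.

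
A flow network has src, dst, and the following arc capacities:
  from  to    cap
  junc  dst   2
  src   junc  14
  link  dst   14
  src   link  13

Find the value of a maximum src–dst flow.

Augment src→link→dst: bottleneck 13. Total 13.
Augment src→junc→dst: bottleneck 2. Total 15.
No augmenting path remains in the residual graph.

15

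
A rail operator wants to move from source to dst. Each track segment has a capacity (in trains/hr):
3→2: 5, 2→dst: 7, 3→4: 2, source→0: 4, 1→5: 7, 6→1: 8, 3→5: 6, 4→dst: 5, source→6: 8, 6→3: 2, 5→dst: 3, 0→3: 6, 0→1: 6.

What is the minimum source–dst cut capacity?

Max flow = 9 (via 5 augmenting paths).
In the residual at optimum, the set reachable from source is {1, 5, 6, source}.
Cut edges: source→0 (cap 4), 6→3 (cap 2), 5→dst (cap 3). Sum = 9.

9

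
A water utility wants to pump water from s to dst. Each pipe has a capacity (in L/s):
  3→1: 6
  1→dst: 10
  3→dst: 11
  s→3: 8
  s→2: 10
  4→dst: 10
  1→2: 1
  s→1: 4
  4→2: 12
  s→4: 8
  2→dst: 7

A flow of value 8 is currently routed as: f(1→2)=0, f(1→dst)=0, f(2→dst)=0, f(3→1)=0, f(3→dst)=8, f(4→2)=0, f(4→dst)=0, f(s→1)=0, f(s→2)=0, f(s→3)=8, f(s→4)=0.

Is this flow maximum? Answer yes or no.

No

Residual path s→1→dst has bottleneck 4 > 0.
Pushing 4 along it raises the flow to 12, so the given flow is not maximum.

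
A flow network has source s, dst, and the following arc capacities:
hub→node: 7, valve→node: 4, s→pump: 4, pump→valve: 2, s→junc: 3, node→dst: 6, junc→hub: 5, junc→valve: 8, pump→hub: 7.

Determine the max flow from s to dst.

Augment s→junc→valve→node→dst: bottleneck 3. Total 3.
Augment s→pump→hub→node→dst: bottleneck 3. Total 6.
No augmenting path remains in the residual graph.

6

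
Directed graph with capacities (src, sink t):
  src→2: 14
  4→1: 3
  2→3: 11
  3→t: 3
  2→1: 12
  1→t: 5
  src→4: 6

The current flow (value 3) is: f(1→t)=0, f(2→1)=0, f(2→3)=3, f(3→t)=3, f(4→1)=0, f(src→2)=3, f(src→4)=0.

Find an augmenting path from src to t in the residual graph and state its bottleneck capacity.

Residual along src→2→1→t: src→2: 11, 2→1: 12, 1→t: 5.
Bottleneck = min = 5.

src→2→1→t, bottleneck 5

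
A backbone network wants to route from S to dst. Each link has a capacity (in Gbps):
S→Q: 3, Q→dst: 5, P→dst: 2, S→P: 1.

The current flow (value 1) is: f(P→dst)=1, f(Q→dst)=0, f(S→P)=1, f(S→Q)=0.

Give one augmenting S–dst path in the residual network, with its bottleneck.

Residual along S→Q→dst: S→Q: 3, Q→dst: 5.
Bottleneck = min = 3.

S→Q→dst, bottleneck 3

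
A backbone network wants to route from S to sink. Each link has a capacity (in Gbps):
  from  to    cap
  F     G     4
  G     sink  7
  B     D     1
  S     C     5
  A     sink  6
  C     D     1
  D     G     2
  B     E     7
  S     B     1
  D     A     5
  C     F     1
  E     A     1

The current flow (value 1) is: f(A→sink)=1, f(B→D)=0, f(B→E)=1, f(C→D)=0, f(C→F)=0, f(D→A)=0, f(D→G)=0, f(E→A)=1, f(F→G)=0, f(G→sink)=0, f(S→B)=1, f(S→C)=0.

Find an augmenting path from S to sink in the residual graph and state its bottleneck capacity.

S→C→D→A→sink, bottleneck 1

Residual along S→C→D→A→sink: S→C: 5, C→D: 1, D→A: 5, A→sink: 5.
Bottleneck = min = 1.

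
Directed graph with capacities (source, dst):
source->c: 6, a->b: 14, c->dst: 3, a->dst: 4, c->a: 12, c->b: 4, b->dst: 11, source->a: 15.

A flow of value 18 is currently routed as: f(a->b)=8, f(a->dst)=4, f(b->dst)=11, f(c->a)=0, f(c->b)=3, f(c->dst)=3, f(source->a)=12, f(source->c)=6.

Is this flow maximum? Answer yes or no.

Residual reachable from source: {a, b, c, source}; dst is not reachable.
Saturated cut: c->dst, a->dst, b->dst with total capacity 18 = current flow value. Flow is maximum.

Yes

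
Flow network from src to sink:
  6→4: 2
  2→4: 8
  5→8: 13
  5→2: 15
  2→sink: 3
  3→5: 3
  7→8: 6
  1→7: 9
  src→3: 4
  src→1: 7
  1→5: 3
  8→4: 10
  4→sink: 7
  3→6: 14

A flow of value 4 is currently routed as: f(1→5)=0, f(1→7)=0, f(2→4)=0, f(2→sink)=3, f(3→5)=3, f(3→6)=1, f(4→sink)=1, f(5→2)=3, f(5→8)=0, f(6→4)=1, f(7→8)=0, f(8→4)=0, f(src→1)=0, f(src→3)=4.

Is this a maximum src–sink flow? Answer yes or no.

No

Residual path src→1→5→2→4→sink has bottleneck 3 > 0.
Pushing 3 along it raises the flow to 7, so the given flow is not maximum.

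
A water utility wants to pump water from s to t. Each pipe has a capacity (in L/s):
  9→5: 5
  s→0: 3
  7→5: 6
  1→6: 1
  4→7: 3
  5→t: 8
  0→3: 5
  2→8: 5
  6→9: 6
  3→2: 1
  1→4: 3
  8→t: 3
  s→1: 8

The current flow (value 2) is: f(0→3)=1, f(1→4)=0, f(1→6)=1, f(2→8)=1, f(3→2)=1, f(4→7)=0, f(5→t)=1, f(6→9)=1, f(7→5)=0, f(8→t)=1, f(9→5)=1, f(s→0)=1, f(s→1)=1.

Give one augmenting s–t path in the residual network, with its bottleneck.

s→1→4→7→5→t, bottleneck 3

Residual along s→1→4→7→5→t: s→1: 7, 1→4: 3, 4→7: 3, 7→5: 6, 5→t: 7.
Bottleneck = min = 3.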